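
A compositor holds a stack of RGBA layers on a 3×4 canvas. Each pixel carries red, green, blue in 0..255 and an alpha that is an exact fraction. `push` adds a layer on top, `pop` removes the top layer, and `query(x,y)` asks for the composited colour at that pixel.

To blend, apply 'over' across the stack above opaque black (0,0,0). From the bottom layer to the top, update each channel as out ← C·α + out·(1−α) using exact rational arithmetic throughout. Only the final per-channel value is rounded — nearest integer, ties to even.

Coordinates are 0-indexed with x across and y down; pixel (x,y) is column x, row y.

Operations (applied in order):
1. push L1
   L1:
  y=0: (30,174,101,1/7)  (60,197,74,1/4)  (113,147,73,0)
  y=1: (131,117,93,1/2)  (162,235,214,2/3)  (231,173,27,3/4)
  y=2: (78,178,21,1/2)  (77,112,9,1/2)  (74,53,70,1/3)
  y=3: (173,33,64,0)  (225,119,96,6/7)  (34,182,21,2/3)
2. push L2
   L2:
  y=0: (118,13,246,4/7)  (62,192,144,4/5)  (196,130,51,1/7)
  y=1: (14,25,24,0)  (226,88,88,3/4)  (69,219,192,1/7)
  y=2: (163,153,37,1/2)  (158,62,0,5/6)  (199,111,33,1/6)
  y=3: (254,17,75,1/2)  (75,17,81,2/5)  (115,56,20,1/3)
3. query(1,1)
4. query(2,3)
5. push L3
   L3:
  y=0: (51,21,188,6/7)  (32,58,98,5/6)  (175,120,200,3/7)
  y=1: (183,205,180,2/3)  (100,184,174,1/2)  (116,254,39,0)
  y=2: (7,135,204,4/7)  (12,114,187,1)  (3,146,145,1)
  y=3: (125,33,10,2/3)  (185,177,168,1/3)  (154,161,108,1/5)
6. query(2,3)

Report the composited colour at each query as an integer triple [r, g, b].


query (1,1) [L1,L2] — begin 0,0,0
L1 α=2/3: [108, 470/3, 428/3]
L2 α=3/4: [393/2, 631/6, 305/3]
rounded: [196, 105, 102]

query (2,3) [L1,L2] — begin 0,0,0
+L1 (α=2/3) → [68/3, 364/3, 14]
+L2 (α=1/3) → [481/9, 896/9, 16]
rounded: [53, 100, 16]

at x=2,y=3 over L1,L2,L3:
L1 α=2/3: [68/3, 364/3, 14]
L2 α=1/3: [481/9, 896/9, 16]
L3 α=1/5: [662/9, 5033/45, 172/5]
= [74, 112, 34]


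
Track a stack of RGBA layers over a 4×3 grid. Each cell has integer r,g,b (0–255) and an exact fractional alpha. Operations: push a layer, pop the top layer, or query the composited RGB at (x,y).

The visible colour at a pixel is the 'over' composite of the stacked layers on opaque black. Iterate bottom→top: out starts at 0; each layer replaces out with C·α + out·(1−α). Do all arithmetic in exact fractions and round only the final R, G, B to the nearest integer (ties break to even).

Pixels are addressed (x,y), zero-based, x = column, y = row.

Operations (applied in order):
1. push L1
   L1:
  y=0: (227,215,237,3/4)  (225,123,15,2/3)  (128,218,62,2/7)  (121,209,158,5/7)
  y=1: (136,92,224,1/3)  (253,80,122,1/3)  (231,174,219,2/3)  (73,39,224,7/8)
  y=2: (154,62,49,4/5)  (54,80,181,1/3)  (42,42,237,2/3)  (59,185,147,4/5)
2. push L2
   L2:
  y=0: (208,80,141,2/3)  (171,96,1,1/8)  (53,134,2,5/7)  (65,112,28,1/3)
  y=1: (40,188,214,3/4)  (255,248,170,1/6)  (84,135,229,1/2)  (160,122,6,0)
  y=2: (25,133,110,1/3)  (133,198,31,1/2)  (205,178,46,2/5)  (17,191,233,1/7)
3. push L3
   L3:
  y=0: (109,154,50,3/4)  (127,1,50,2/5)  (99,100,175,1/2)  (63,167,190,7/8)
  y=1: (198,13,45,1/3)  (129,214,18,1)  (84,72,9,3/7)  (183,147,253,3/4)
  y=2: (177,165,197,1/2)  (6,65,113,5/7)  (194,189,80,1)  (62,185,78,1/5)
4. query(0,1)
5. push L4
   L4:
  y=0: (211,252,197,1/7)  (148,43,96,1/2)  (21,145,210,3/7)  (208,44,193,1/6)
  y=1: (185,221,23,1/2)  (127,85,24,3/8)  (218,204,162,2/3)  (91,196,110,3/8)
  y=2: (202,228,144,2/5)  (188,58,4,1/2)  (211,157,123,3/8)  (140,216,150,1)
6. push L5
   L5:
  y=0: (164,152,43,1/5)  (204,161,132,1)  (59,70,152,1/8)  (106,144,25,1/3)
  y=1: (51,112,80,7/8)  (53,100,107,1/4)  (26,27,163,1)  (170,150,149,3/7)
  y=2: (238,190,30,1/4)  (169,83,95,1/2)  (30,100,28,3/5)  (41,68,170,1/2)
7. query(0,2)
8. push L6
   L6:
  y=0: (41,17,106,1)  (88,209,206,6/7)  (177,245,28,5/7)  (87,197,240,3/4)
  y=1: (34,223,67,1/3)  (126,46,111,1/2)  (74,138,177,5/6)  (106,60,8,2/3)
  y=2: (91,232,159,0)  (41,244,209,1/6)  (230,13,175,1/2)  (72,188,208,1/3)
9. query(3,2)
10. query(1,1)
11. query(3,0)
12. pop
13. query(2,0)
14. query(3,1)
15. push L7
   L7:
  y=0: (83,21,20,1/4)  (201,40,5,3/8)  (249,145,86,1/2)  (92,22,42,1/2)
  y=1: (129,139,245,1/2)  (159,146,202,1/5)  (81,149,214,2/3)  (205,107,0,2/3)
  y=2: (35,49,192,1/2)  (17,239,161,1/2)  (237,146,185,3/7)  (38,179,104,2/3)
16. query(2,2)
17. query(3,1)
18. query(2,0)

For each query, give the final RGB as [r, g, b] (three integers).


query (0,1) [L1,L2,L3] — begin 0,0,0
+L1 (α=1/3) → [136/3, 92/3, 224/3]
+L2 (α=3/4) → [124/3, 446/3, 1075/6]
+L3 (α=1/3) → [842/9, 931/9, 1210/9]
rounded: [94, 103, 134]

(0,2) stack=L1,L2,L3,L4,L5; from [0,0,0]:
L1 α=4/5: [616/5, 248/5, 196/5]
L2 α=1/3: [1357/15, 387/5, 314/5]
L3 α=1/2: [2006/15, 606/5, 1299/10]
L4 α=2/5: [4026/25, 4098/25, 6777/50]
L5 α=1/4: [4507/25, 4261/25, 21831/200]
→ [180, 170, 109]

at x=3,y=2 over L1,L2,L3,L4,L5,L6:
after L1 α=4/5: [236/5, 148, 588/5]
after L2 α=1/7: [1501/35, 1079/7, 4693/35]
after L3 α=1/5: [8174/175, 5611/35, 21502/175]
after L4 α=1: [140, 216, 150]
after L5 α=1/2: [181/2, 142, 160]
after L6 α=1/3: [253/3, 472/3, 176]
→ [84, 157, 176]

at x=1,y=1 over L1,L2,L3,L4,L5,L6:
L1 α=1/3: [253/3, 80/3, 122/3]
L2 α=1/6: [1015/9, 572/9, 560/9]
L3 α=1: [129, 214, 18]
L4 α=3/8: [513/4, 1325/8, 81/4]
L5 α=1/4: [1751/16, 4775/32, 671/16]
L6 α=1/2: [3767/32, 6247/64, 2447/32]
= [118, 98, 76]

(3,0) stack=L1,L2,L3,L4,L5,L6; from [0,0,0]:
+L1 (α=5/7) → [605/7, 1045/7, 790/7]
+L2 (α=1/3) → [555/7, 958/7, 592/7]
+L3 (α=7/8) → [1821/28, 9141/56, 4951/28]
+L4 (α=1/6) → [14929/168, 48169/336, 10053/56]
+L5 (α=1/3) → [23833/252, 72361/504, 10753/84]
+L6 (α=3/4) → [89605/1008, 370225/2016, 71233/336]
rounded: [89, 184, 212]

query (2,0) [L1,L2,L3,L4,L5] — begin 0,0,0
L1 α=2/7: [256/7, 436/7, 124/7]
L2 α=5/7: [2367/49, 5562/49, 318/49]
L3 α=1/2: [3609/49, 5231/49, 8893/98]
L4 α=3/7: [17523/343, 42239/343, 48656/343]
L5 α=1/8: [10207/196, 45669/392, 7013/49]
= [52, 117, 143]

(3,1) stack=L1,L2,L3,L4,L5; from [0,0,0]:
+L1 (α=7/8) → [511/8, 273/8, 196]
+L2 (α=0) → [511/8, 273/8, 196]
+L3 (α=3/4) → [4903/32, 3801/32, 955/4]
+L4 (α=3/8) → [33251/256, 37821/256, 6095/32]
+L5 (α=3/7) → [9413/64, 66621/448, 9671/56]
= [147, 149, 173]

query (2,2) [L1,L2,L3,L4,L5,L7] — begin 0,0,0
+L1 (α=2/3) → [28, 28, 158]
+L2 (α=2/5) → [494/5, 88, 566/5]
+L3 (α=1) → [194, 189, 80]
+L4 (α=3/8) → [1603/8, 177, 769/8]
+L5 (α=3/5) → [1963/20, 654/5, 221/4]
+L7 (α=3/7) → [5518/35, 4806/35, 776/7]
rounded: [158, 137, 111]

at x=3,y=1 over L1,L2,L3,L4,L5,L7:
+L1 (α=7/8) → [511/8, 273/8, 196]
+L2 (α=0) → [511/8, 273/8, 196]
+L3 (α=3/4) → [4903/32, 3801/32, 955/4]
+L4 (α=3/8) → [33251/256, 37821/256, 6095/32]
+L5 (α=3/7) → [9413/64, 66621/448, 9671/56]
+L7 (α=2/3) → [35653/192, 162493/1344, 9671/168]
→ [186, 121, 58]

query (2,0) [L1,L2,L3,L4,L5,L7] — begin 0,0,0
L1 α=2/7: [256/7, 436/7, 124/7]
L2 α=5/7: [2367/49, 5562/49, 318/49]
L3 α=1/2: [3609/49, 5231/49, 8893/98]
L4 α=3/7: [17523/343, 42239/343, 48656/343]
L5 α=1/8: [10207/196, 45669/392, 7013/49]
L7 α=1/2: [59011/392, 102509/784, 11227/98]
rounded: [151, 131, 115]


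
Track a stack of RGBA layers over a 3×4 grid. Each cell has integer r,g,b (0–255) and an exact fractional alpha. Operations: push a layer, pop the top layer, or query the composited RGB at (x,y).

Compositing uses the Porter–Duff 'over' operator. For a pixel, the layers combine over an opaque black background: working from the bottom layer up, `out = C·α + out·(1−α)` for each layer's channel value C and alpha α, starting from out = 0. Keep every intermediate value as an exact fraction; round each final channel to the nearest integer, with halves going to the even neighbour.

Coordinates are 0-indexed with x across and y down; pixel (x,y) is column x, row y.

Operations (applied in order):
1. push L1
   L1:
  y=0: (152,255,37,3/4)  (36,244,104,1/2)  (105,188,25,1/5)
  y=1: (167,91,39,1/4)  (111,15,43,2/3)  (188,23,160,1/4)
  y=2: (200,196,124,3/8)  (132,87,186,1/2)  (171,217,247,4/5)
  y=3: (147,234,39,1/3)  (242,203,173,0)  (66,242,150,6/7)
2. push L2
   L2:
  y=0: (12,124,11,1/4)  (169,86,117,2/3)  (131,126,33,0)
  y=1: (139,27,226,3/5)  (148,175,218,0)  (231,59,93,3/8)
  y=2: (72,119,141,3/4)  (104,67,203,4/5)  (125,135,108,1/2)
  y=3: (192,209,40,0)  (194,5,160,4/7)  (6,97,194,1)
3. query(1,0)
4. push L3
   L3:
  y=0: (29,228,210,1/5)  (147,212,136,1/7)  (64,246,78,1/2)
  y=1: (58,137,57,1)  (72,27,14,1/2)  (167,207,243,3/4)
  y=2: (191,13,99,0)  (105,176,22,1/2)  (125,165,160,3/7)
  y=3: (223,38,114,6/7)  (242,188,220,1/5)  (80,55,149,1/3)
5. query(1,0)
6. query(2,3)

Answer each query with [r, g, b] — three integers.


query (1,0) [L1,L2] — begin 0,0,0
+L1 (α=1/2) → [18, 122, 52]
+L2 (α=2/3) → [356/3, 98, 286/3]
rounded: [119, 98, 95]

(1,0) stack=L1,L2,L3; from [0,0,0]:
+L1 (α=1/2) → [18, 122, 52]
+L2 (α=2/3) → [356/3, 98, 286/3]
+L3 (α=1/7) → [859/7, 800/7, 708/7]
rounded: [123, 114, 101]

query (2,3) [L1,L2,L3] — begin 0,0,0
after L1 α=6/7: [396/7, 1452/7, 900/7]
after L2 α=1: [6, 97, 194]
after L3 α=1/3: [92/3, 83, 179]
rounded: [31, 83, 179]


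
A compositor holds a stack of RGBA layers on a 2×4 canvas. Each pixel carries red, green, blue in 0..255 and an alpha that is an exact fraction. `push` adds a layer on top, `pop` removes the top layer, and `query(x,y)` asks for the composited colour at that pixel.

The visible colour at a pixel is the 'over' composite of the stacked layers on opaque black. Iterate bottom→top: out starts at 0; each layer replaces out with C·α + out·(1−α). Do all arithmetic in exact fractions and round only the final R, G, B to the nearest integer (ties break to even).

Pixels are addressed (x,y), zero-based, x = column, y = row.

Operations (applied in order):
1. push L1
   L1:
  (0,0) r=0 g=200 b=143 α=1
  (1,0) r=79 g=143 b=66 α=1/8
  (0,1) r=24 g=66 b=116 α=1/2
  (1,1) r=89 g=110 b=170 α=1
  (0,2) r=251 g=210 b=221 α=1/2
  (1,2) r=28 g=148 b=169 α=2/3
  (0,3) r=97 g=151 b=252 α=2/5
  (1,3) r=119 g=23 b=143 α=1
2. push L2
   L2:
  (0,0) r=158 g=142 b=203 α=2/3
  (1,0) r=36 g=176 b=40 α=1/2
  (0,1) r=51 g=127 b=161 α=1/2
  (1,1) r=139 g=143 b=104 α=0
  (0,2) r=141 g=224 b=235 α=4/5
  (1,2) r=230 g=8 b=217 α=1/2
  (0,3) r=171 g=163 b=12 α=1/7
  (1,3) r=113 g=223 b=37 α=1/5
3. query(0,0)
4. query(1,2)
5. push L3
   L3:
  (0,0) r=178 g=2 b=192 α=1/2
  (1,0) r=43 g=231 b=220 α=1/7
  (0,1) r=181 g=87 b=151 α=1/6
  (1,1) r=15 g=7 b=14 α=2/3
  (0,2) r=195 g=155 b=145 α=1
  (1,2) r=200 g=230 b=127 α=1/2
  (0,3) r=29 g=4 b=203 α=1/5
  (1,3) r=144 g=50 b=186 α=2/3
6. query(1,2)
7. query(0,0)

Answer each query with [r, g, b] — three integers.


at x=0,y=0 over L1,L2:
L1 α=1: [0, 200, 143]
L2 α=2/3: [316/3, 484/3, 183]
= [105, 161, 183]

query (1,2) [L1,L2] — begin 0,0,0
+L1 (α=2/3) → [56/3, 296/3, 338/3]
+L2 (α=1/2) → [373/3, 160/3, 989/6]
= [124, 53, 165]

(1,2) stack=L1,L2,L3; from [0,0,0]:
L1 α=2/3: [56/3, 296/3, 338/3]
L2 α=1/2: [373/3, 160/3, 989/6]
L3 α=1/2: [973/6, 425/3, 1751/12]
rounded: [162, 142, 146]

at x=0,y=0 over L1,L2,L3:
after L1 α=1: [0, 200, 143]
after L2 α=2/3: [316/3, 484/3, 183]
after L3 α=1/2: [425/3, 245/3, 375/2]
= [142, 82, 188]


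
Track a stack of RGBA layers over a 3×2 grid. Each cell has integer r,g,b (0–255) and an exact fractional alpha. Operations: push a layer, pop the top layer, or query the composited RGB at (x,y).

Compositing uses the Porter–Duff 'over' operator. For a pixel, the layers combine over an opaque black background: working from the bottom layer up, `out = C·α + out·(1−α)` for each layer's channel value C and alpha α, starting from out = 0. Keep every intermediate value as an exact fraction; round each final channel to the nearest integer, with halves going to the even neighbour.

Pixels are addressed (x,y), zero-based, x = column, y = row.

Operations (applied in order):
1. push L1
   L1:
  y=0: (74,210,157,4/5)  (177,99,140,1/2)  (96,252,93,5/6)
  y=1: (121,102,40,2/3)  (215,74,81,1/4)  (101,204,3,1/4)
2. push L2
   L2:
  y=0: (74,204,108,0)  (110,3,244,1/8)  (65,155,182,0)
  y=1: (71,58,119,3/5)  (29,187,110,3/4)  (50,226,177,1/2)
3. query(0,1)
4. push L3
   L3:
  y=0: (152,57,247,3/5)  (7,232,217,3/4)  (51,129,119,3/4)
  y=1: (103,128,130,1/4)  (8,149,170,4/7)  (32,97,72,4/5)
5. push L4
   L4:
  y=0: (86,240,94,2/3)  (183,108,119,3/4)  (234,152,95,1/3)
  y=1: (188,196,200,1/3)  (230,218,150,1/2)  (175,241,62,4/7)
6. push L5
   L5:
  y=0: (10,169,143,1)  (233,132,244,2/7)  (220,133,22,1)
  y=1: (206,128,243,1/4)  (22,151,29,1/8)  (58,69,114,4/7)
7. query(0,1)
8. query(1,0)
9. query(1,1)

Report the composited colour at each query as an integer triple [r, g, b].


(0,1) stack=L1,L2; from [0,0,0]:
after L1 α=2/3: [242/3, 68, 80/3]
after L2 α=3/5: [1123/15, 62, 1231/15]
rounded: [75, 62, 82]

at x=0,y=1 over L1,L2,L3,L4,L5:
after L1 α=2/3: [242/3, 68, 80/3]
after L2 α=3/5: [1123/15, 62, 1231/15]
after L3 α=1/4: [819/10, 157/2, 1881/20]
after L4 α=1/3: [1759/15, 353/3, 3881/30]
after L5 α=1/4: [2789/20, 481/4, 6311/40]
→ [139, 120, 158]

(1,0) stack=L1,L2,L3,L4,L5; from [0,0,0]:
L1 α=1/2: [177/2, 99/2, 70]
L2 α=1/8: [1459/16, 699/16, 367/4]
L3 α=3/4: [1795/64, 11835/64, 2971/16]
L4 α=3/4: [36931/256, 32571/256, 8683/64]
L5 α=2/7: [303951/1792, 230439/1792, 74647/448]
→ [170, 129, 167]

query (1,1) [L1,L2,L3,L4,L5] — begin 0,0,0
L1 α=1/4: [215/4, 37/2, 81/4]
L2 α=3/4: [563/16, 1159/8, 1401/16]
L3 α=4/7: [2201/112, 8245/56, 15083/112]
L4 α=1/2: [27961/224, 20453/112, 31883/224]
L5 α=1/8: [28665/256, 22869/128, 32811/256]
→ [112, 179, 128]


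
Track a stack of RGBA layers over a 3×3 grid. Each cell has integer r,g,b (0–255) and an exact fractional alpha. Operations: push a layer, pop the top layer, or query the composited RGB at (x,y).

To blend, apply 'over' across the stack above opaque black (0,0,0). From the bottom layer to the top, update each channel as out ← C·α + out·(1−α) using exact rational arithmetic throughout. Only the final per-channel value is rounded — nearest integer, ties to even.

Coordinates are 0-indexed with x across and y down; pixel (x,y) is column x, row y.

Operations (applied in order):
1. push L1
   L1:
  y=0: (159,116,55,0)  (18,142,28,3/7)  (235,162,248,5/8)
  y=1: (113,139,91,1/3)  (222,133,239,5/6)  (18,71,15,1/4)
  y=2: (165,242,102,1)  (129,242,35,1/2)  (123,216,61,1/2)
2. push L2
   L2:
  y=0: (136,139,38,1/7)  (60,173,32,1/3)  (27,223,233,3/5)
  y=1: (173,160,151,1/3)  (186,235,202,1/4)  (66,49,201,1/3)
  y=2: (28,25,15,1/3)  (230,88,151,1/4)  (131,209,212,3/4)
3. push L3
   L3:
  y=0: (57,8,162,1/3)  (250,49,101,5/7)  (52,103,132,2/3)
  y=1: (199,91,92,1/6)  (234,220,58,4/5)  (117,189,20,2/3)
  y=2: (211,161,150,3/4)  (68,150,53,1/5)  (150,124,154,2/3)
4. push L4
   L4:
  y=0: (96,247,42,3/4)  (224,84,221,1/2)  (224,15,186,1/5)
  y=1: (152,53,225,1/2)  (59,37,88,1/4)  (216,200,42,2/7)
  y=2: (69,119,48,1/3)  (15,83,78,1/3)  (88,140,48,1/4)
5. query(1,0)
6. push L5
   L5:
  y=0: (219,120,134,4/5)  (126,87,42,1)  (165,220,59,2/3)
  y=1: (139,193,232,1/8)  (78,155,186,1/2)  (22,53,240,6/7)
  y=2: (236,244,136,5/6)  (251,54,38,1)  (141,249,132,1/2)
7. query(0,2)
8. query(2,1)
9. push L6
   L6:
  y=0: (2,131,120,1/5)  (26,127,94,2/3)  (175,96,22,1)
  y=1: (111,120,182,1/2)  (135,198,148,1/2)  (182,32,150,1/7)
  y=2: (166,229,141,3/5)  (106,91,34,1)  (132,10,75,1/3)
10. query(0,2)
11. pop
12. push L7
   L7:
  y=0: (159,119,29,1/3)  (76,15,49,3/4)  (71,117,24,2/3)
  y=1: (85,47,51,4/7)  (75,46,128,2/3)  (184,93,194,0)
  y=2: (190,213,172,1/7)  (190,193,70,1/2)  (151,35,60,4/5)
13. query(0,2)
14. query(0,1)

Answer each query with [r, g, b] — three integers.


at x=1,y=0 over L1,L2,L3,L4:
+L1 (α=3/7) → [54/7, 426/7, 12]
+L2 (α=1/3) → [176/7, 2063/21, 56/3]
+L3 (α=5/7) → [9102/49, 9271/147, 1627/21]
+L4 (α=1/2) → [10039/49, 21619/294, 3134/21]
→ [205, 74, 149]

query (0,2) [L1,L2,L3,L4,L5] — begin 0,0,0
after L1 α=1: [165, 242, 102]
after L2 α=1/3: [358/3, 509/3, 73]
after L3 α=3/4: [2257/12, 979/6, 523/4]
after L4 α=1/3: [2671/18, 1336/9, 619/6]
after L5 α=5/6: [23911/108, 6158/27, 4699/36]
rounded: [221, 228, 131]

query (2,1) [L1,L2,L3,L4,L5] — begin 0,0,0
L1 α=1/4: [9/2, 71/4, 15/4]
L2 α=1/3: [25, 169/6, 139/2]
L3 α=2/3: [259/3, 2437/18, 73/2]
L4 α=2/7: [2591/21, 19385/126, 533/14]
L5 α=6/7: [5363/147, 59453/882, 20693/98]
= [36, 67, 211]

at x=0,y=2 over L1,L2,L3,L4,L5,L6:
L1 α=1: [165, 242, 102]
L2 α=1/3: [358/3, 509/3, 73]
L3 α=3/4: [2257/12, 979/6, 523/4]
L4 α=1/3: [2671/18, 1336/9, 619/6]
L5 α=5/6: [23911/108, 6158/27, 4699/36]
L6 α=3/5: [50803/270, 6173/27, 12313/90]
= [188, 229, 137]

query (0,2) [L1,L2,L3,L4,L5,L7] — begin 0,0,0
L1 α=1: [165, 242, 102]
L2 α=1/3: [358/3, 509/3, 73]
L3 α=3/4: [2257/12, 979/6, 523/4]
L4 α=1/3: [2671/18, 1336/9, 619/6]
L5 α=5/6: [23911/108, 6158/27, 4699/36]
L7 α=1/7: [27331/126, 14233/63, 5731/42]
→ [217, 226, 136]

at x=0,y=1 over L1,L2,L3,L4,L5,L7:
L1 α=1/3: [113/3, 139/3, 91/3]
L2 α=1/3: [745/9, 758/9, 635/9]
L3 α=1/6: [2758/27, 4609/54, 4003/54]
L4 α=1/2: [3431/27, 7471/108, 16153/108]
L5 α=1/8: [13885/108, 73141/864, 138127/864]
L7 α=4/7: [26125/252, 127285/2016, 196879/2016]
rounded: [104, 63, 98]


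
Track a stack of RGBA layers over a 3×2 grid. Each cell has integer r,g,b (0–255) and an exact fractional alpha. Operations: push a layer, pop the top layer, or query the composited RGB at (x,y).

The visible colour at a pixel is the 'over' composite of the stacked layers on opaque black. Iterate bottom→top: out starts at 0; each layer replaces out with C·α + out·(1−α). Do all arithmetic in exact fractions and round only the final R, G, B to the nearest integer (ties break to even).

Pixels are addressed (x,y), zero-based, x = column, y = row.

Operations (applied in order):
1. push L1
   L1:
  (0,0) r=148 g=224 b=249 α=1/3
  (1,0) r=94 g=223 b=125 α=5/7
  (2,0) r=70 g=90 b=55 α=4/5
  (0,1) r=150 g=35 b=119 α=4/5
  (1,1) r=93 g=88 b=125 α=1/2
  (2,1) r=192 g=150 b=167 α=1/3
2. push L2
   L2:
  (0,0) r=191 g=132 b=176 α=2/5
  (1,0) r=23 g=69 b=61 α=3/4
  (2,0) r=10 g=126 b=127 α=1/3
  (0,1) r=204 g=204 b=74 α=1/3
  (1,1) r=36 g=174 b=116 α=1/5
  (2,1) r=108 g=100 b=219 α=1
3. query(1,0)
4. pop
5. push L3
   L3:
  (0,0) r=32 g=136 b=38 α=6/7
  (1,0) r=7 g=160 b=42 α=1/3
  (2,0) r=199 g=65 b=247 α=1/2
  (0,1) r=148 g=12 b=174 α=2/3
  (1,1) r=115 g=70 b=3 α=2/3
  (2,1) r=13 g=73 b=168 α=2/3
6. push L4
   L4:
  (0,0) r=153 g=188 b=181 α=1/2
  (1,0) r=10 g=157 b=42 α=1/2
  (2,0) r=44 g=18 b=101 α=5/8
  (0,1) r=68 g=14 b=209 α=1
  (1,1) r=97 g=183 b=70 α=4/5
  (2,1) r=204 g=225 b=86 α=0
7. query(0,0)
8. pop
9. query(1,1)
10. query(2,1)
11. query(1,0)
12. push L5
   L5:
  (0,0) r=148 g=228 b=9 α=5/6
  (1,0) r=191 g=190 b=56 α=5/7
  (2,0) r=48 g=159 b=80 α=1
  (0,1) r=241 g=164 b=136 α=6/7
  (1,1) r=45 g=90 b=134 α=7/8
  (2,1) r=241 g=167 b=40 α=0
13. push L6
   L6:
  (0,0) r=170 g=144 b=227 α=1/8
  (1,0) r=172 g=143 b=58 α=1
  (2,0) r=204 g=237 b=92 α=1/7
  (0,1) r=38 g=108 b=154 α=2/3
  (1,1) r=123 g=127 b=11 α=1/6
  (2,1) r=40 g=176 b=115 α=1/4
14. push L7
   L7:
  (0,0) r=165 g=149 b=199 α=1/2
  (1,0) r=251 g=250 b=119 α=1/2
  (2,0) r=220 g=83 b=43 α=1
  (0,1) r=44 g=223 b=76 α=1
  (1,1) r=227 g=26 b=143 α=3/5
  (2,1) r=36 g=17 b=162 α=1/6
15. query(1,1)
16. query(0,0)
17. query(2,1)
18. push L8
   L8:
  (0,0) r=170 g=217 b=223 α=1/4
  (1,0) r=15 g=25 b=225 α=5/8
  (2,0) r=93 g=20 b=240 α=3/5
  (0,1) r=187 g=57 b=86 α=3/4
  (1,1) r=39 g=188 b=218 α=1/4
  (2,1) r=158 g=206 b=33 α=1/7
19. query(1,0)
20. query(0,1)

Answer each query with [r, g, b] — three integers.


at x=1,y=0 over L1,L2:
after L1 α=5/7: [470/7, 1115/7, 625/7]
after L2 α=3/4: [953/28, 641/7, 953/14]
= [34, 92, 68]

(0,0) stack=L1,L3,L4; from [0,0,0]:
L1 α=1/3: [148/3, 224/3, 83]
L3 α=6/7: [724/21, 2672/21, 311/7]
L4 α=1/2: [3937/42, 3310/21, 789/7]
rounded: [94, 158, 113]

at x=1,y=1 over L1,L3:
L1 α=1/2: [93/2, 44, 125/2]
L3 α=2/3: [553/6, 184/3, 137/6]
= [92, 61, 23]

query (2,1) [L1,L3] — begin 0,0,0
L1 α=1/3: [64, 50, 167/3]
L3 α=2/3: [30, 196/3, 1175/9]
rounded: [30, 65, 131]

at x=1,y=0 over L1,L3:
+L1 (α=5/7) → [470/7, 1115/7, 625/7]
+L3 (α=1/3) → [989/21, 3350/21, 1544/21]
= [47, 160, 74]

at x=1,y=1 over L1,L3,L5,L6,L7:
+L1 (α=1/2) → [93/2, 44, 125/2]
+L3 (α=2/3) → [553/6, 184/3, 137/6]
+L5 (α=7/8) → [2443/48, 1037/12, 5765/48]
+L6 (α=1/6) → [18119/288, 6709/72, 29353/288]
+L7 (α=3/5) → [116183/720, 9517/180, 91129/720]
rounded: [161, 53, 127]

(0,0) stack=L1,L3,L5,L6,L7; from [0,0,0]:
+L1 (α=1/3) → [148/3, 224/3, 83]
+L3 (α=6/7) → [724/21, 2672/21, 311/7]
+L5 (α=5/6) → [8132/63, 13306/63, 313/21]
+L6 (α=1/8) → [4831/36, 7301/36, 497/12]
+L7 (α=1/2) → [10771/72, 12665/72, 2885/24]
→ [150, 176, 120]

(2,1) stack=L1,L3,L5,L6,L7; from [0,0,0]:
L1 α=1/3: [64, 50, 167/3]
L3 α=2/3: [30, 196/3, 1175/9]
L5 α=0: [30, 196/3, 1175/9]
L6 α=1/4: [65/2, 93, 380/3]
L7 α=1/6: [397/12, 241/3, 1193/9]
rounded: [33, 80, 133]

at x=1,y=0 over L1,L3,L5,L6,L7,L8:
L1 α=5/7: [470/7, 1115/7, 625/7]
L3 α=1/3: [989/21, 3350/21, 1544/21]
L5 α=5/7: [22033/147, 26650/147, 8968/147]
L6 α=1: [172, 143, 58]
L7 α=1/2: [423/2, 393/2, 177/2]
L8 α=5/8: [1419/16, 1429/16, 2781/16]
→ [89, 89, 174]

at x=0,y=1 over L1,L3,L5,L6,L7,L8:
after L1 α=4/5: [120, 28, 476/5]
after L3 α=2/3: [416/3, 52/3, 2216/15]
after L5 α=6/7: [4754/21, 3004/21, 14456/105]
after L6 α=2/3: [6350/63, 7540/63, 46796/315]
after L7 α=1: [44, 223, 76]
after L8 α=3/4: [605/4, 197/2, 167/2]
= [151, 98, 84]


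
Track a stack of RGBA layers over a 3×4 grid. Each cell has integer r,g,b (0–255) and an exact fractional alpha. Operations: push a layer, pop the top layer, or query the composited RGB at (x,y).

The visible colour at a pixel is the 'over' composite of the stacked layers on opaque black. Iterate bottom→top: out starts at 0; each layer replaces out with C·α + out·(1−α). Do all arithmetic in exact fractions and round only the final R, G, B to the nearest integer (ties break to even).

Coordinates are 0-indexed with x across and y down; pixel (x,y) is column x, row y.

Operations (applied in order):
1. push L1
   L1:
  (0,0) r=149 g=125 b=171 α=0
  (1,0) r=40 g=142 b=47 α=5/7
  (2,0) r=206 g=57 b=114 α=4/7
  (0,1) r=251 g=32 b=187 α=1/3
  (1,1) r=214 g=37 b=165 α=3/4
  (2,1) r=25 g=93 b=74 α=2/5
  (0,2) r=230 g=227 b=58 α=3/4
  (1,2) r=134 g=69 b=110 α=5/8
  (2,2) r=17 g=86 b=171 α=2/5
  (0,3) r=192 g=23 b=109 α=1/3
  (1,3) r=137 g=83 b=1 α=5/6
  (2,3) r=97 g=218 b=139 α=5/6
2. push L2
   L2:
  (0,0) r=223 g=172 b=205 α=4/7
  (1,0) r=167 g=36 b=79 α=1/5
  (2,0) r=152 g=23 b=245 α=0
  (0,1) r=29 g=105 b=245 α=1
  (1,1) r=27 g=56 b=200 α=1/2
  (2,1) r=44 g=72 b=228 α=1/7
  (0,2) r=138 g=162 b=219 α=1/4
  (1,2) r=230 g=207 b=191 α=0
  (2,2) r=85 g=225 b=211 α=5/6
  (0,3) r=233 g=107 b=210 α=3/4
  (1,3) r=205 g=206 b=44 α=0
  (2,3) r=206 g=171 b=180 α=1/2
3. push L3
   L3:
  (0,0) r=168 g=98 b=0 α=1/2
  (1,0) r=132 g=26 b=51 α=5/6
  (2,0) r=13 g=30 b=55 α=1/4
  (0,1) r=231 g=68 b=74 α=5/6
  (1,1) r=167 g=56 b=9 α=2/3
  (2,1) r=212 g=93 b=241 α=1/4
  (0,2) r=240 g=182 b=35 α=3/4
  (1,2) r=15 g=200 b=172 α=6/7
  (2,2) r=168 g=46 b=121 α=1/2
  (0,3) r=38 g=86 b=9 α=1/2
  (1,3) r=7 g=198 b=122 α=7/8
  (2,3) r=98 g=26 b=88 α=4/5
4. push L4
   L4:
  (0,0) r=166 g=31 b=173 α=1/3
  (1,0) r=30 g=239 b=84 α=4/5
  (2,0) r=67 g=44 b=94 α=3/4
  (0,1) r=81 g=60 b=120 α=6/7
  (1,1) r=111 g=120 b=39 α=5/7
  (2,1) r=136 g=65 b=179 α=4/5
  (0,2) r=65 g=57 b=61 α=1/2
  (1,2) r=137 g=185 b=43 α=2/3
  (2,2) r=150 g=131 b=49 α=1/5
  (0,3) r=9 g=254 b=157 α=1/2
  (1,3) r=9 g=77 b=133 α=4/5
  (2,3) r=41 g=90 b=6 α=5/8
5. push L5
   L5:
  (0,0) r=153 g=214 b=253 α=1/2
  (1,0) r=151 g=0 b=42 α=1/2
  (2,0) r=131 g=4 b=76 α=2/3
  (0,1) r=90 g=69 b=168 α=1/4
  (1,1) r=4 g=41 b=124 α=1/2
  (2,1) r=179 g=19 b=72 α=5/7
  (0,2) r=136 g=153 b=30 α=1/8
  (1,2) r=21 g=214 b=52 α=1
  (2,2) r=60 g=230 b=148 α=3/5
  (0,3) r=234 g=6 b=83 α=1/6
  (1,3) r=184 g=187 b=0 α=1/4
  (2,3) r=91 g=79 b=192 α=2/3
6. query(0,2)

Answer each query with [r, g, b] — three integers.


(0,2) stack=L1,L2,L3,L4,L5; from [0,0,0]:
L1 α=3/4: [345/2, 681/4, 87/2]
L2 α=1/4: [1311/8, 2691/16, 699/8]
L3 α=3/4: [7071/32, 11427/64, 1539/32]
L4 α=1/2: [9151/64, 15075/128, 3491/64]
L5 α=1/8: [72761/512, 125109/1024, 26357/512]
→ [142, 122, 51]


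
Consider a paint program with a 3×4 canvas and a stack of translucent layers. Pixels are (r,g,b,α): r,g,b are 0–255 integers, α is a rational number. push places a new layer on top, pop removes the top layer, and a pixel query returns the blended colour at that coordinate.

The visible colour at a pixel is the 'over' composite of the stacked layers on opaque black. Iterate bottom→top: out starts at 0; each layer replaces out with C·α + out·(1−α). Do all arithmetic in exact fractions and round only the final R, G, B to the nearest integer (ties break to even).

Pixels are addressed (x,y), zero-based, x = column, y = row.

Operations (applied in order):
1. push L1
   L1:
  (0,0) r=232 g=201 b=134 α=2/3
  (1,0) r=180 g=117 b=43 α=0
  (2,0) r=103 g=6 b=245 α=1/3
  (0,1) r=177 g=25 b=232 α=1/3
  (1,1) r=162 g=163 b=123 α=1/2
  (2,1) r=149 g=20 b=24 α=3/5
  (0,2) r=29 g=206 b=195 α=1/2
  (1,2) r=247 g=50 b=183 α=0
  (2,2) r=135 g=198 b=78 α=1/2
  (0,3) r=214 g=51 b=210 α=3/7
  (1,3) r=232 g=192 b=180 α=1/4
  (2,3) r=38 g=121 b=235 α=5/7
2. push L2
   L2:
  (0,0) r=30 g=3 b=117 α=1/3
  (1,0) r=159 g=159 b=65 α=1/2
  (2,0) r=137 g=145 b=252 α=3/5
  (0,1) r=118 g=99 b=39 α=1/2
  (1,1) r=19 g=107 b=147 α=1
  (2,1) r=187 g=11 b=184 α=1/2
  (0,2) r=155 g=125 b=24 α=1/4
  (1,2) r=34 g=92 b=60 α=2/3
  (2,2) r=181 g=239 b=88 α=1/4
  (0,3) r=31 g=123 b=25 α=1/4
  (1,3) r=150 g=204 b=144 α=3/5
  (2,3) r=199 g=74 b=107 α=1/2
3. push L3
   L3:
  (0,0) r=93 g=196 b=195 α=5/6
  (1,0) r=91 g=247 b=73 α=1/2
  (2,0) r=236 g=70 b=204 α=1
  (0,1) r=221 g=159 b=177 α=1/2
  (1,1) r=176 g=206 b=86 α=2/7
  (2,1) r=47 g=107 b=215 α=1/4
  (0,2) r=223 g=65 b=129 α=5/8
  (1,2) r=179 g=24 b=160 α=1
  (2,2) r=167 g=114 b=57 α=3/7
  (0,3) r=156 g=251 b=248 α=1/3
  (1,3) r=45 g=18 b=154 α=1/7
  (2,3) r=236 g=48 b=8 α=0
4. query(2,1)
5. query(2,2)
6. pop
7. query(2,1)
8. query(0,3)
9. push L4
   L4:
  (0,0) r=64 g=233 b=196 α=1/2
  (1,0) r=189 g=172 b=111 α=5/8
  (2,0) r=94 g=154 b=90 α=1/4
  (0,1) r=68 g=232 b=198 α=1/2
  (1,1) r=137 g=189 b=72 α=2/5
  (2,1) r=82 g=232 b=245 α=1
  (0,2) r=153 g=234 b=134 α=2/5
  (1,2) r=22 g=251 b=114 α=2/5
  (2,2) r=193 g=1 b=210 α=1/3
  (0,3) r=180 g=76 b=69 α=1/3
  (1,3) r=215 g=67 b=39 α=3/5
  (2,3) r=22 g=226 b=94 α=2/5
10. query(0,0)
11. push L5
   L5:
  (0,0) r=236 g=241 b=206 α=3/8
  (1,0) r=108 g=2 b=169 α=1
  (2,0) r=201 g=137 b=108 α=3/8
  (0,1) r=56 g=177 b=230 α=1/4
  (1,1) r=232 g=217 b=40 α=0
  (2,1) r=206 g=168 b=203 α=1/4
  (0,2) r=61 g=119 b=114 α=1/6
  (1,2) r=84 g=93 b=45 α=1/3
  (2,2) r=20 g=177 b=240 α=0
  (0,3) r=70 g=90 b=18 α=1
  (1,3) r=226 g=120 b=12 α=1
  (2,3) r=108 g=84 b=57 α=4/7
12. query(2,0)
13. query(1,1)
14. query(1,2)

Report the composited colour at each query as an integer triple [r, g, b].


(2,1) stack=L1,L2,L3; from [0,0,0]:
+L1 (α=3/5) → [447/5, 12, 72/5]
+L2 (α=1/2) → [691/5, 23/2, 496/5]
+L3 (α=1/4) → [577/5, 283/8, 2563/20]
= [115, 35, 128]

(2,2) stack=L1,L2,L3; from [0,0,0]:
L1 α=1/2: [135/2, 99, 39]
L2 α=1/4: [767/8, 134, 205/4]
L3 α=3/7: [1769/14, 878/7, 376/7]
= [126, 125, 54]

query (2,1) [L1,L2] — begin 0,0,0
+L1 (α=3/5) → [447/5, 12, 72/5]
+L2 (α=1/2) → [691/5, 23/2, 496/5]
rounded: [138, 12, 99]

(0,3) stack=L1,L2; from [0,0,0]:
after L1 α=3/7: [642/7, 153/7, 90]
after L2 α=1/4: [2143/28, 330/7, 295/4]
= [77, 47, 74]

query (0,0) [L1,L2,L4] — begin 0,0,0
+L1 (α=2/3) → [464/3, 134, 268/3]
+L2 (α=1/3) → [1018/9, 271/3, 887/9]
+L4 (α=1/2) → [797/9, 485/3, 2651/18]
rounded: [89, 162, 147]

query (2,0) [L1,L2,L4,L5] — begin 0,0,0
after L1 α=1/3: [103/3, 2, 245/3]
after L2 α=3/5: [1439/15, 439/5, 2758/15]
after L4 α=1/4: [1909/20, 2087/20, 802/5]
after L5 α=3/8: [4321/32, 3731/32, 563/4]
= [135, 117, 141]

at x=1,y=1 over L1,L2,L4,L5:
L1 α=1/2: [81, 163/2, 123/2]
L2 α=1: [19, 107, 147]
L4 α=2/5: [331/5, 699/5, 117]
L5 α=0: [331/5, 699/5, 117]
= [66, 140, 117]

at x=1,y=2 over L1,L2,L4,L5:
+L1 (α=0) → [0, 0, 0]
+L2 (α=2/3) → [68/3, 184/3, 40]
+L4 (α=2/5) → [112/5, 686/5, 348/5]
+L5 (α=1/3) → [644/15, 1837/15, 307/5]
rounded: [43, 122, 61]


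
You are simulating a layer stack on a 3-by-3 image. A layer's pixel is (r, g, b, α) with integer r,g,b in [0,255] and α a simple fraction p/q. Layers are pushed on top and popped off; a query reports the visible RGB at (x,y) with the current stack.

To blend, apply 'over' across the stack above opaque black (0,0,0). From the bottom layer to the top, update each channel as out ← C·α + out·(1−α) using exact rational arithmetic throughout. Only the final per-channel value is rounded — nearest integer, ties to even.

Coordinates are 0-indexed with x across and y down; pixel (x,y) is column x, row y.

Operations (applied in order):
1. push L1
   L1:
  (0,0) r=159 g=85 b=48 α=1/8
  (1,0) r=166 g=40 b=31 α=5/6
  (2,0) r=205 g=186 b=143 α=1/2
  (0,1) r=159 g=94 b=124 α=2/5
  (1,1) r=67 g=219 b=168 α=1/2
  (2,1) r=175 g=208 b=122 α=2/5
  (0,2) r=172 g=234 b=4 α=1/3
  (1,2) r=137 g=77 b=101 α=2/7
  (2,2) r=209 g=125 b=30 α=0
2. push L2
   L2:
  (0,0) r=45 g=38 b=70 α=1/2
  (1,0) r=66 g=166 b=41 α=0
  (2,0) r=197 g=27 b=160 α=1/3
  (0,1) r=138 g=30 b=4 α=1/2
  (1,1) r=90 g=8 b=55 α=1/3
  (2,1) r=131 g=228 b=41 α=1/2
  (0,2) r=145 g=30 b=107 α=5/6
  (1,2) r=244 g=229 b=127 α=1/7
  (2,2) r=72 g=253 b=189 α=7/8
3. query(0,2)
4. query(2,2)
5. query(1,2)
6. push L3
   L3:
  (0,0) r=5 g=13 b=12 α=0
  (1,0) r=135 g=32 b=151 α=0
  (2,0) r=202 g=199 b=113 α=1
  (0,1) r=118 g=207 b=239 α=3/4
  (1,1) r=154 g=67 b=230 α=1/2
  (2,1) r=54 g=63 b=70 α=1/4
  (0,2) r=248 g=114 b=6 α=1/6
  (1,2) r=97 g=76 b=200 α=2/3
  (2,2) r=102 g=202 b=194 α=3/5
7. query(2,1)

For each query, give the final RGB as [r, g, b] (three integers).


(0,2) stack=L1,L2; from [0,0,0]:
L1 α=1/3: [172/3, 78, 4/3]
L2 α=5/6: [2347/18, 38, 1609/18]
= [130, 38, 89]

(2,2) stack=L1,L2; from [0,0,0]:
+L1 (α=0) → [0, 0, 0]
+L2 (α=7/8) → [63, 1771/8, 1323/8]
rounded: [63, 221, 165]

query (1,2) [L1,L2] — begin 0,0,0
L1 α=2/7: [274/7, 22, 202/7]
L2 α=1/7: [3352/49, 361/7, 2101/49]
→ [68, 52, 43]

(2,1) stack=L1,L2,L3; from [0,0,0]:
+L1 (α=2/5) → [70, 416/5, 244/5]
+L2 (α=1/2) → [201/2, 778/5, 449/10]
+L3 (α=1/4) → [711/8, 2649/20, 2047/40]
→ [89, 132, 51]


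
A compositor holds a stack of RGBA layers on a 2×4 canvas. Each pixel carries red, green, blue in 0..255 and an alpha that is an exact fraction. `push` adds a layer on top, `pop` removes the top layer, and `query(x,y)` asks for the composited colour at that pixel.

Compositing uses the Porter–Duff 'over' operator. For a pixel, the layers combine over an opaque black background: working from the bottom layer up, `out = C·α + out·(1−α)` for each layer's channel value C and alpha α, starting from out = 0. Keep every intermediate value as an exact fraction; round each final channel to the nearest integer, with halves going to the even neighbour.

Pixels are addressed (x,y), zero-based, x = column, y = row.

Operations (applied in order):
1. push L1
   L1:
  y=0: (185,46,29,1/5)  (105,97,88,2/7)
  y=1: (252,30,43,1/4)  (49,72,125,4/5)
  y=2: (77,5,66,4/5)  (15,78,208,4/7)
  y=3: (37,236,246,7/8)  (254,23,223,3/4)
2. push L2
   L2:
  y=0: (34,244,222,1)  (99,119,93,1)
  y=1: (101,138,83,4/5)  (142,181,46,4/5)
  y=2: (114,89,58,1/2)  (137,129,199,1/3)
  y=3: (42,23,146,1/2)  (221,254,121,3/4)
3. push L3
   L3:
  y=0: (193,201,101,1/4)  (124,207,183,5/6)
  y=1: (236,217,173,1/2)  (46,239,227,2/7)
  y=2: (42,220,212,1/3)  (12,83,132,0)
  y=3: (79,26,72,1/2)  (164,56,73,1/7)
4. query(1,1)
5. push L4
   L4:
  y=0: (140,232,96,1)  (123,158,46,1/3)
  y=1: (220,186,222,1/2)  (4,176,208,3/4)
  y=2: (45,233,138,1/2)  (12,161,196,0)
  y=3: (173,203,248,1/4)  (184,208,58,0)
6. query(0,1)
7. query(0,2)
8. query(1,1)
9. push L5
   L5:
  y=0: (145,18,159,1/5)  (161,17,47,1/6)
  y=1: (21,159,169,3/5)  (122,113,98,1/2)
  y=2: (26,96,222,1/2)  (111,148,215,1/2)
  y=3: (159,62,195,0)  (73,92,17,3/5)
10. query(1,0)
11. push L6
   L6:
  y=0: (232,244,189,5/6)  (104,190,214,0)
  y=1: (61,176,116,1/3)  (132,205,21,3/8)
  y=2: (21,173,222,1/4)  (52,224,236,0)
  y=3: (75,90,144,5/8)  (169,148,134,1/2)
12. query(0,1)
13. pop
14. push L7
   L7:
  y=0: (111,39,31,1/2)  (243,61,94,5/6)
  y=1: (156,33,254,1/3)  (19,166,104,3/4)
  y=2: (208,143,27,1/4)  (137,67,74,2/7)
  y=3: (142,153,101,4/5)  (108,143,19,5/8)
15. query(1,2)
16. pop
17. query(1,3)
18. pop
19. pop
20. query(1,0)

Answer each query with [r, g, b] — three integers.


at x=1,y=1 over L1,L2,L3:
after L1 α=4/5: [196/5, 288/5, 100]
after L2 α=4/5: [3036/25, 3908/25, 284/5]
after L3 α=2/7: [3496/35, 6298/35, 738/7]
→ [100, 180, 105]

query (0,1) [L1,L2,L3,L4] — begin 0,0,0
+L1 (α=1/4) → [63, 15/2, 43/4]
+L2 (α=4/5) → [467/5, 1119/10, 1371/20]
+L3 (α=1/2) → [1647/10, 3289/20, 4831/40]
+L4 (α=1/2) → [3847/20, 7009/40, 13711/80]
→ [192, 175, 171]

(0,2) stack=L1,L2,L3,L4; from [0,0,0]:
+L1 (α=4/5) → [308/5, 4, 264/5]
+L2 (α=1/2) → [439/5, 93/2, 277/5]
+L3 (α=1/3) → [1088/15, 313/3, 538/5]
+L4 (α=1/2) → [1763/30, 506/3, 614/5]
= [59, 169, 123]

(1,1) stack=L1,L2,L3,L4; from [0,0,0]:
L1 α=4/5: [196/5, 288/5, 100]
L2 α=4/5: [3036/25, 3908/25, 284/5]
L3 α=2/7: [3496/35, 6298/35, 738/7]
L4 α=3/4: [979/35, 12389/70, 2553/14]
rounded: [28, 177, 182]

(1,0) stack=L1,L2,L3,L4,L5; from [0,0,0]:
after L1 α=2/7: [30, 194/7, 176/7]
after L2 α=1: [99, 119, 93]
after L3 α=5/6: [719/6, 577/3, 168]
after L4 α=1/3: [1088/9, 1628/9, 382/3]
after L5 α=1/6: [6889/54, 8293/54, 2051/18]
rounded: [128, 154, 114]

query (0,1) [L1,L2,L3,L4,L5,L6] — begin 0,0,0
L1 α=1/4: [63, 15/2, 43/4]
L2 α=4/5: [467/5, 1119/10, 1371/20]
L3 α=1/2: [1647/10, 3289/20, 4831/40]
L4 α=1/2: [3847/20, 7009/40, 13711/80]
L5 α=3/5: [4477/50, 16549/100, 33991/200]
L6 α=1/3: [6002/75, 25349/150, 15197/100]
→ [80, 169, 152]

(1,2) stack=L1,L2,L3,L4,L5,L7; from [0,0,0]:
L1 α=4/7: [60/7, 312/7, 832/7]
L2 α=1/3: [1079/21, 509/7, 1019/7]
L3 α=0: [1079/21, 509/7, 1019/7]
L4 α=0: [1079/21, 509/7, 1019/7]
L5 α=1/2: [1705/21, 1545/14, 1262/7]
L7 α=2/7: [14279/147, 9601/98, 7346/49]
= [97, 98, 150]

query (1,3) [L1,L2,L3,L4,L5] — begin 0,0,0
+L1 (α=3/4) → [381/2, 69/4, 669/4]
+L2 (α=3/4) → [1707/8, 3117/16, 2121/16]
+L3 (α=1/7) → [5777/28, 9799/56, 6947/56]
+L4 (α=0) → [5777/28, 9799/56, 6947/56]
+L5 (α=3/5) → [8843/70, 17527/140, 1675/28]
= [126, 125, 60]

at x=1,y=0 over L1,L2,L3:
L1 α=2/7: [30, 194/7, 176/7]
L2 α=1: [99, 119, 93]
L3 α=5/6: [719/6, 577/3, 168]
rounded: [120, 192, 168]


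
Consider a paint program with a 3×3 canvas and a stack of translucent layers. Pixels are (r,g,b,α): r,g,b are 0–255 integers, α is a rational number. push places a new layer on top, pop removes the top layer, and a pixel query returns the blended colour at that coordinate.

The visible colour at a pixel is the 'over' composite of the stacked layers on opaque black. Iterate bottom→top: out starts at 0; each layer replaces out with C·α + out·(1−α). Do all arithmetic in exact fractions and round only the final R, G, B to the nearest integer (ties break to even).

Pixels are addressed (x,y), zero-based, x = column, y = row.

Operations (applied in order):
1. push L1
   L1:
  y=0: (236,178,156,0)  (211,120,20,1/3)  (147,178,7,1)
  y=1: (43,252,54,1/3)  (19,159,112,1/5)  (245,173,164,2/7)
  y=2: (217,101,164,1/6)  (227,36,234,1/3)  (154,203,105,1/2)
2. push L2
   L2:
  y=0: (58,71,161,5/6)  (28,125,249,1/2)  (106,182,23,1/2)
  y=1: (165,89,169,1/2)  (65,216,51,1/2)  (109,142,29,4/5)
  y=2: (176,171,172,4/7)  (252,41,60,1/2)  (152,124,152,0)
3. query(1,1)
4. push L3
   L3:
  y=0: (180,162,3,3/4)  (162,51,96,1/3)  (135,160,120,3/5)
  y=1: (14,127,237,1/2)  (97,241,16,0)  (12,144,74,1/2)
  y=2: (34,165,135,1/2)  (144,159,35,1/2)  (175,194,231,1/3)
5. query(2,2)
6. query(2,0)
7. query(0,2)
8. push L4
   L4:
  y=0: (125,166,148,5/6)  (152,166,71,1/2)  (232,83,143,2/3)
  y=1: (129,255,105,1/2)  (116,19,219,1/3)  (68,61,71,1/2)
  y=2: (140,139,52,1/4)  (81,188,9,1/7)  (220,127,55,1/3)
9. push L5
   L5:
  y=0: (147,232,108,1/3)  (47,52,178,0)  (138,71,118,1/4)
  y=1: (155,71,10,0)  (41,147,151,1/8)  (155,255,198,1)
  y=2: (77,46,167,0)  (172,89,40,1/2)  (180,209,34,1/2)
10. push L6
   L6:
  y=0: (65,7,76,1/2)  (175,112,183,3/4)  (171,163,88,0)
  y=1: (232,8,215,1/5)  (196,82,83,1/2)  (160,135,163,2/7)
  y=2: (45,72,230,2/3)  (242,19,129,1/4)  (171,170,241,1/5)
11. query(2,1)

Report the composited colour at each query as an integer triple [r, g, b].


query (1,1) [L1,L2] — begin 0,0,0
+L1 (α=1/5) → [19/5, 159/5, 112/5]
+L2 (α=1/2) → [172/5, 1239/10, 367/10]
rounded: [34, 124, 37]

query (2,2) [L1,L2,L3] — begin 0,0,0
after L1 α=1/2: [77, 203/2, 105/2]
after L2 α=0: [77, 203/2, 105/2]
after L3 α=1/3: [329/3, 397/3, 112]
= [110, 132, 112]

at x=2,y=0 over L1,L2,L3:
after L1 α=1: [147, 178, 7]
after L2 α=1/2: [253/2, 180, 15]
after L3 α=3/5: [658/5, 168, 78]
= [132, 168, 78]

at x=0,y=2 over L1,L2,L3:
+L1 (α=1/6) → [217/6, 101/6, 82/3]
+L2 (α=4/7) → [1625/14, 1469/14, 110]
+L3 (α=1/2) → [2101/28, 3779/28, 245/2]
= [75, 135, 122]

at x=2,y=1 over L1,L2,L3,L4,L5,L6:
L1 α=2/7: [70, 346/7, 328/7]
L2 α=4/5: [506/5, 4322/35, 228/7]
L3 α=1/2: [283/5, 4681/35, 373/7]
L4 α=1/2: [623/10, 3408/35, 435/7]
L5 α=1: [155, 255, 198]
L6 α=2/7: [1095/7, 1545/7, 188]
= [156, 221, 188]


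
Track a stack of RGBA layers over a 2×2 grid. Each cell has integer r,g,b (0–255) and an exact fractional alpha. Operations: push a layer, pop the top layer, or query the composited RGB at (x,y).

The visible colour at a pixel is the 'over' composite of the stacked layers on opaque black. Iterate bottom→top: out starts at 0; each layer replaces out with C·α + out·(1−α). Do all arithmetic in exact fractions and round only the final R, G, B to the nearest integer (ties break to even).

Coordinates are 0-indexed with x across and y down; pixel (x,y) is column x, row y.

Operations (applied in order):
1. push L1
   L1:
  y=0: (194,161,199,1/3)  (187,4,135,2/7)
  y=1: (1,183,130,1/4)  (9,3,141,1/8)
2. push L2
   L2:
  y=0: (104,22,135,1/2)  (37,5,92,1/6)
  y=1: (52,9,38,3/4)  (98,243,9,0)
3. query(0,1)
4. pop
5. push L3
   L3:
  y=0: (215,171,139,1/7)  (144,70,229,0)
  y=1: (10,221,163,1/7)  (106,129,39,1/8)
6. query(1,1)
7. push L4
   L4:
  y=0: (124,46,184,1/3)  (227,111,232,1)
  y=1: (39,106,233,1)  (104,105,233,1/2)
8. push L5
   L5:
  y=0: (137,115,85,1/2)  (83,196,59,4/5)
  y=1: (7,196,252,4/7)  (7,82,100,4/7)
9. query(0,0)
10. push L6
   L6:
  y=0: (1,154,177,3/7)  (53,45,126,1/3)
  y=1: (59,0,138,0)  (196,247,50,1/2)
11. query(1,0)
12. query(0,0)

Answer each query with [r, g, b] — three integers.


query (0,1) [L1,L2] — begin 0,0,0
L1 α=1/4: [1/4, 183/4, 65/2]
L2 α=3/4: [625/16, 291/16, 293/8]
rounded: [39, 18, 37]

query (1,1) [L1,L3] — begin 0,0,0
+L1 (α=1/8) → [9/8, 3/8, 141/8]
+L3 (α=1/8) → [911/64, 1053/64, 1299/64]
rounded: [14, 16, 20]

(0,0) stack=L1,L3,L4,L5; from [0,0,0]:
after L1 α=1/3: [194/3, 161/3, 199/3]
after L3 α=1/7: [603/7, 493/7, 537/7]
after L4 α=1/3: [2074/21, 436/7, 2362/21]
after L5 α=1/2: [4951/42, 1241/14, 4147/42]
→ [118, 89, 99]

at x=1,y=0 over L1,L3,L4,L5,L6:
L1 α=2/7: [374/7, 8/7, 270/7]
L3 α=0: [374/7, 8/7, 270/7]
L4 α=1: [227, 111, 232]
L5 α=4/5: [559/5, 179, 468/5]
L6 α=1/3: [461/5, 403/3, 522/5]
= [92, 134, 104]

(0,0) stack=L1,L3,L4,L5,L6; from [0,0,0]:
after L1 α=1/3: [194/3, 161/3, 199/3]
after L3 α=1/7: [603/7, 493/7, 537/7]
after L4 α=1/3: [2074/21, 436/7, 2362/21]
after L5 α=1/2: [4951/42, 1241/14, 4147/42]
after L6 α=3/7: [9965/147, 5716/49, 19445/147]
→ [68, 117, 132]


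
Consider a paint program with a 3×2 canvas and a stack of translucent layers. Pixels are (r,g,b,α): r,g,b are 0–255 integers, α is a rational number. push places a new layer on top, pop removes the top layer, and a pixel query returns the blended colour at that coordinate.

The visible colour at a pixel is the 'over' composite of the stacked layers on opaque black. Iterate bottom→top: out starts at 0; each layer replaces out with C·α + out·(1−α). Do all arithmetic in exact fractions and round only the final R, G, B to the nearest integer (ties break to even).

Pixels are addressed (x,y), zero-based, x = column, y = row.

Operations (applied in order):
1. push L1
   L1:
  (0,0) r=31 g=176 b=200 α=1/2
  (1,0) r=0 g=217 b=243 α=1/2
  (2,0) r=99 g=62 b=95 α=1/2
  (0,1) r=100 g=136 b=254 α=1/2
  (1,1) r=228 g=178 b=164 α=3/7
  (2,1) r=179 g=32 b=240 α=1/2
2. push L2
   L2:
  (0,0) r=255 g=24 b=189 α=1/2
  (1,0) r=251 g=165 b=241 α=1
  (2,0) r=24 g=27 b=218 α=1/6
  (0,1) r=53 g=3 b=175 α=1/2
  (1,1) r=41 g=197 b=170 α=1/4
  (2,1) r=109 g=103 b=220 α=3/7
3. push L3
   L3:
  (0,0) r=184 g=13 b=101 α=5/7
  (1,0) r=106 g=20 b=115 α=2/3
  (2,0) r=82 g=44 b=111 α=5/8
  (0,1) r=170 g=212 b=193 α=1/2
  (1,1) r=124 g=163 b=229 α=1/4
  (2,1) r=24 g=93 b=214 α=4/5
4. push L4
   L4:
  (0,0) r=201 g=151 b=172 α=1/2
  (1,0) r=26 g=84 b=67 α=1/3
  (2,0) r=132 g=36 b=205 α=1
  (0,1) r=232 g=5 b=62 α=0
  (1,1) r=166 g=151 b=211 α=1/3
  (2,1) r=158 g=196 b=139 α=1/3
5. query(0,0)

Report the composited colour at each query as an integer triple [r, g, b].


at x=0,y=0 over L1,L2,L3,L4:
after L1 α=1/2: [31/2, 88, 100]
after L2 α=1/2: [541/4, 56, 289/2]
after L3 α=5/7: [2381/14, 177/7, 794/7]
after L4 α=1/2: [5195/28, 617/7, 999/7]
= [186, 88, 143]
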